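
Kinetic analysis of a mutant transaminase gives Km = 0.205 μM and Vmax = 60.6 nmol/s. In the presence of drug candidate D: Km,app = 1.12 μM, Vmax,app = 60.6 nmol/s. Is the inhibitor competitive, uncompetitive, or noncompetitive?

competitive

Km increases (0.205 → 1.12 μM) while Vmax is unchanged — the hallmark of competitive inhibition.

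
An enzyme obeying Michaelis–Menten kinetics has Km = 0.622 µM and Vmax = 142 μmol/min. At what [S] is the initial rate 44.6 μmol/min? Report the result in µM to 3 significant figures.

0.285 µM

The required fractional saturation is v/Vmax = 44.6/142 = 0.3141.
Then [S]/(Km+[S]) = 0.3141 ⇒ [S] = 0.622 × 0.3141/(1 − 0.3141) = 0.285 µM.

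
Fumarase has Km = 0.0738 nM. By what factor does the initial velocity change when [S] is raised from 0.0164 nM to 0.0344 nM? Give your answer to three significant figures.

The fractional saturations are [S]/(Km+[S]) = 0.0164/0.09020 = 0.1818 and 0.0344/0.1082 = 0.3179.
v₂/v₁ is just their ratio: 0.3179/0.1818 = 1.75.

1.75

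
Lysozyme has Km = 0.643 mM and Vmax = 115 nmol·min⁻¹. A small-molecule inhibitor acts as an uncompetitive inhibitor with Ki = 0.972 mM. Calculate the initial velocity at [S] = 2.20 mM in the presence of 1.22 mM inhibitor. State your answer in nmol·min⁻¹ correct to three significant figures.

With α = 1 + [I]/Ki = 1 + 1.22/0.972 = 2.255, the uncompetitive rate law is v = (Vmax/α)·[S] / (Km/α + [S]).
v = (115/2.255)×2.20 / (0.643/2.255 + 2.20) = 112.2/2.485 = 45.1 nmol·min⁻¹.

45.1 nmol·min⁻¹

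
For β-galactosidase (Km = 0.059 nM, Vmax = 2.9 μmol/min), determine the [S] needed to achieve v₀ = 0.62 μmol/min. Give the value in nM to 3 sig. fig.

Rearranging v = Vmax[S]/(Km+[S]) gives [S] = Km·v/(Vmax − v).
[S] = 0.059 × 0.62 / (2.9 − 0.62) = 0.03658/2.280 = 0.0160 nM.

0.0160 nM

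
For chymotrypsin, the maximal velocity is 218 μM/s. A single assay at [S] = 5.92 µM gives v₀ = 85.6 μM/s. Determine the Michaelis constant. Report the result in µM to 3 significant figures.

9.16 µM

v/Vmax = 85.6/218 = 0.3927 = [S]/(Km+[S]).
So Km + [S] = [S]/0.3927 = 15.08 µM, giving Km = 15.08 − 5.92 = 9.16 µM.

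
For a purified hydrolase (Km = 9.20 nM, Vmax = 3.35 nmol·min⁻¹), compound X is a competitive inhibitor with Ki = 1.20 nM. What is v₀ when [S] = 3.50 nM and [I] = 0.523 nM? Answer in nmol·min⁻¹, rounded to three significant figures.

0.702 nmol·min⁻¹

With α = 1 + [I]/Ki = 1 + 0.523/1.20 = 1.436, the competitive rate law is v = Vmax[S] / (αKm + [S]).
v = 3.35×3.50 / (1.436×9.20 + 3.50) = 11.72/16.71 = 0.702 nmol·min⁻¹.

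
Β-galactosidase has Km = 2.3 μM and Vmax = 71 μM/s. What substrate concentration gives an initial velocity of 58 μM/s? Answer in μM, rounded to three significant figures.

10.3 μM

Rearranging v = Vmax[S]/(Km+[S]) gives [S] = Km·v/(Vmax − v).
[S] = 2.3 × 58 / (71 − 58) = 133.4/13.00 = 10.3 μM.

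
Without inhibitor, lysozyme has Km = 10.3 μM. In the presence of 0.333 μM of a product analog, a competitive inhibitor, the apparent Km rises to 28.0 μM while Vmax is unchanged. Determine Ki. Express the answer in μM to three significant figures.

0.194 μM

Competitive: Km,app = α·Km with α = 1 + [I]/Ki.
α = Km,app/Km = 28.0/10.3 = 2.718.
Ki = [I]/(α − 1) = 0.333/1.718 = 0.194 μM.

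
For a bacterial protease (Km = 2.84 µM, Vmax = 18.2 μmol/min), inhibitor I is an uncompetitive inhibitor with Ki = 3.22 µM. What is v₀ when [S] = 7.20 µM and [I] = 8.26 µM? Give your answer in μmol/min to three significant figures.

4.60 μmol/min

α = 1 + [I]/Ki = 1 + 8.26/3.22 = 3.565.
For an uncompetitive inhibitor, both parameters are divided by α, giving Vmax/α and Km/α: Km,app = 0.797 µM, Vmax,app = 5.10 μmol/min.
v = Vmax,app·[S]/(Km,app + [S]) = 5.10 × 7.20/(0.797 + 7.20) = 4.60 μmol/min.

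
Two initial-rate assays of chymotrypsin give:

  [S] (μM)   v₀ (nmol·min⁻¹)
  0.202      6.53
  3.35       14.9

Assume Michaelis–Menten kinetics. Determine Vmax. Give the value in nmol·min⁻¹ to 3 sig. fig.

From v = Vmax[S]/(Km+[S]), each point gives Vmax = v(Km+[S])/[S].
Equating: 6.53(Km+0.202)/0.202 = 14.9(Km+3.35)/3.35.
32.33·Km + 6.53 = 4.448·Km + 14.9, so (32.33 − 4.448)·Km = 14.9 − 6.53.
Km = 8.370/27.88 = 0.300 μM; then Vmax = 6.53(0.300+0.202)/0.202 = 16.2 nmol·min⁻¹.

16.2 nmol·min⁻¹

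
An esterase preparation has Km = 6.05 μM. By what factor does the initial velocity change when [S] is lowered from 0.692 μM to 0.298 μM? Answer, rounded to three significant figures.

0.457

Since Vmax cancels, v₂/v₁ = [S]₂(Km+[S]₁) / [S]₁(Km+[S]₂).
= 0.298×(6.05+0.692) / (0.692×(6.05+0.298)) = 2.009/4.393 = 0.457.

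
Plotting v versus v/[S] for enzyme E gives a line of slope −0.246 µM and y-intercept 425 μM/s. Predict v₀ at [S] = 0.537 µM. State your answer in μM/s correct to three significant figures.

In the Eadie–Hofstee form v = Vmax − Km·(v/[S]), the slope is −Km and the intercept is Vmax, so Km = 0.246 µM and Vmax = 425 μM/s.
v = 425 × 0.537/(0.246 + 0.537) = 291 μM/s.

291 μM/s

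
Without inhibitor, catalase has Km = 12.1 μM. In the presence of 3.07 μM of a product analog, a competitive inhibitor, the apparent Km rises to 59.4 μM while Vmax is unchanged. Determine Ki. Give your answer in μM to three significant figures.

Competitive: Km,app = α·Km with α = 1 + [I]/Ki.
α = Km,app/Km = 59.4/12.1 = 4.909.
Since α = 1 + [I]/Ki, [I]/Ki = 4.909 − 1 = 3.909 and Ki = 3.07/3.909 = 0.785 μM.

0.785 μM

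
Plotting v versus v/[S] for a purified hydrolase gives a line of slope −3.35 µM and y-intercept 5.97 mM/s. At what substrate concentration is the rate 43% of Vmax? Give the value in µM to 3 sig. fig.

The Eadie–Hofstee slope gives Km = 3.35 µM (slope = −Km).
v/Vmax = [S]/(Km+[S]) = 0.43 ⇒ [S] = Km·0.43/(1−0.43) = 3.35 × 0.7544 = 2.53 µM.

2.53 µM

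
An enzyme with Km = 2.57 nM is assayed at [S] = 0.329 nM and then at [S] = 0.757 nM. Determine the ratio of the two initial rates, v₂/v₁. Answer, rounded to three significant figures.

Since Vmax cancels, v₂/v₁ = [S]₂(Km+[S]₁) / [S]₁(Km+[S]₂).
= 0.757×(2.57+0.329) / (0.329×(2.57+0.757)) = 2.195/1.095 = 2.00.

2.00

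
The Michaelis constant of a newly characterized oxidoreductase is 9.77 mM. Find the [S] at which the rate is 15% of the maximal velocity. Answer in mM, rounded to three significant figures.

v/Vmax = [S]/(Km+[S]) = 0.15, so [S] = Km·0.15/(1 − 0.15) = 9.77 × 0.1765.
[S] = 1.72 mM.

1.72 mM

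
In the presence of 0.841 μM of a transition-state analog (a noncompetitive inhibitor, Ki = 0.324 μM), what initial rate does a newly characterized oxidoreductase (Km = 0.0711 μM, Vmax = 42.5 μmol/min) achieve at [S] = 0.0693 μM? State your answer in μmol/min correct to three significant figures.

With α = 1 + [I]/Ki = 1 + 0.841/0.324 = 3.596, the noncompetitive rate law is v = (Vmax/α)·[S] / (Km + [S]).
v = (42.5/3.596)×0.0693 / (0.0711 + 0.0693) = 0.8191/0.1404 = 5.83 μmol/min.

5.83 μmol/min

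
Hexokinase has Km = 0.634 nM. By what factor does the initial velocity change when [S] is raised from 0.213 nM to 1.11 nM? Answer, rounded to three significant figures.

2.53

The fractional saturations are [S]/(Km+[S]) = 0.213/0.8470 = 0.2515 and 1.11/1.744 = 0.6365.
v₂/v₁ is just their ratio: 0.6365/0.2515 = 2.53.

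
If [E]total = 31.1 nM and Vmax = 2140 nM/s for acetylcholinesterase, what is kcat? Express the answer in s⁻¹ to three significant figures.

68.8 s⁻¹

kcat = Vmax/[E]total = 2140 nM/s / 31.1 nM = 68.8 s⁻¹.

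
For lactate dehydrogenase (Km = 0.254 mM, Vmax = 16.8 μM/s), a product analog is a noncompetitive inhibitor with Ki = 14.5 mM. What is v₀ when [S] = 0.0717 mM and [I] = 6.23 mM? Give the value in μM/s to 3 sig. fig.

2.59 μM/s

With α = 1 + [I]/Ki = 1 + 6.23/14.5 = 1.430, the noncompetitive rate law is v = (Vmax/α)·[S] / (Km + [S]).
v = (16.8/1.430)×0.0717 / (0.254 + 0.0717) = 0.8426/0.3257 = 2.59 μM/s.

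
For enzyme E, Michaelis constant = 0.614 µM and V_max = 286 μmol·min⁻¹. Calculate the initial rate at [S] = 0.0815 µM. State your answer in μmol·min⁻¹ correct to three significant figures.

[S]/(Km+[S]) = 0.0815/0.6955 = 0.1172, the fractional saturation.
v = 0.1172 × Vmax = 0.1172 × 286 = 33.5 μmol·min⁻¹.

33.5 μmol·min⁻¹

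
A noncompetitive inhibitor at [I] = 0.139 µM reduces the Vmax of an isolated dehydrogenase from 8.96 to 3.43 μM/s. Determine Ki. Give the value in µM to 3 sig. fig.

0.0862 µM

Noncompetitive: Vmax,app = Vmax/α with α = 1 + [I]/Ki.
α = Vmax/Vmax,app = 8.96/3.43 = 2.612.
Since α = 1 + [I]/Ki, [I]/Ki = 2.612 − 1 = 1.612 and Ki = 0.139/1.612 = 0.0862 µM.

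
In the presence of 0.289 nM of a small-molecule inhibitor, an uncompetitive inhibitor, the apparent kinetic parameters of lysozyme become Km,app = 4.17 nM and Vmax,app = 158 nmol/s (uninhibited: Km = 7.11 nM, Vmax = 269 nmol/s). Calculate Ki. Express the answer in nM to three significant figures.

Uncompetitive: Vmax,app = Vmax/α (and Km,app = Km/α) with α = 1 + [I]/Ki.
α = Vmax/Vmax,app = 269/158 = 1.703.
Since α = 1 + [I]/Ki, [I]/Ki = 1.703 − 1 = 0.7025 and Ki = 0.289/0.7025 = 0.411 nM.

0.411 nM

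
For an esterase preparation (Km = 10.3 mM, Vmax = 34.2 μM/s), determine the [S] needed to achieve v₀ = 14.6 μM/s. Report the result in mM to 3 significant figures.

7.67 mM

The required fractional saturation is v/Vmax = 14.6/34.2 = 0.4269.
Then [S]/(Km+[S]) = 0.4269 ⇒ [S] = 10.3 × 0.4269/(1 − 0.4269) = 7.67 mM.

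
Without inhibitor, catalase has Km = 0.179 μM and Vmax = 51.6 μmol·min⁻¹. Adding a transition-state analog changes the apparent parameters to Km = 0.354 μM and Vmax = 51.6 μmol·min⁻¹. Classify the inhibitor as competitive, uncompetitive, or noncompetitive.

competitive

Km increases (0.179 → 0.354 μM) while Vmax is unchanged — the hallmark of competitive inhibition.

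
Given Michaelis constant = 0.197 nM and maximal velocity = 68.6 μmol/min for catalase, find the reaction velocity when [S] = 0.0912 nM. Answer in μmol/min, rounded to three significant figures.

21.7 μmol/min

[S]/(Km+[S]) = 0.0912/0.2882 = 0.3164, the fractional saturation.
v = 0.3164 × Vmax = 0.3164 × 68.6 = 21.7 μmol/min.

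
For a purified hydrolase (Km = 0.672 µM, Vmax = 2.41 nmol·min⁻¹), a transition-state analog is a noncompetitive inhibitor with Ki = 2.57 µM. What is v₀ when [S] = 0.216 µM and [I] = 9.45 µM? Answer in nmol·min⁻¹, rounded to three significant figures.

With α = 1 + [I]/Ki = 1 + 9.45/2.57 = 4.677, the noncompetitive rate law is v = (Vmax/α)·[S] / (Km + [S]).
v = (2.41/4.677)×0.216 / (0.672 + 0.216) = 0.1113/0.8880 = 0.125 nmol·min⁻¹.

0.125 nmol·min⁻¹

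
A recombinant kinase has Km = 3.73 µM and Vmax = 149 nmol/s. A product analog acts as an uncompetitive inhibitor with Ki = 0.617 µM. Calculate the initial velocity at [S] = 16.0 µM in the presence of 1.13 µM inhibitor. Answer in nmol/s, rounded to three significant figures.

48.6 nmol/s

With α = 1 + [I]/Ki = 1 + 1.13/0.617 = 2.831, the uncompetitive rate law is v = (Vmax/α)·[S] / (Km/α + [S]).
v = (149/2.831)×16.0 / (3.73/2.831 + 16.0) = 842.0/17.32 = 48.6 nmol/s.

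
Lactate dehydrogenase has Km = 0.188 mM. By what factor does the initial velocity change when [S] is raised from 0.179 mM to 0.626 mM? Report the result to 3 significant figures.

1.58

Since Vmax cancels, v₂/v₁ = [S]₂(Km+[S]₁) / [S]₁(Km+[S]₂).
= 0.626×(0.188+0.179) / (0.179×(0.188+0.626)) = 0.2297/0.1457 = 1.58.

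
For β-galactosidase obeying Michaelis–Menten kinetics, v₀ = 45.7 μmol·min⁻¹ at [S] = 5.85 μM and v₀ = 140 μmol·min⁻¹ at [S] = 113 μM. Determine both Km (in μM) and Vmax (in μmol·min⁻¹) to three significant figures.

Km = 14.3 μM; Vmax = 158 μmol·min⁻¹

From v = Vmax[S]/(Km+[S]), each point gives Vmax = v(Km+[S])/[S].
Equating: 45.7(Km+5.85)/5.85 = 140(Km+113)/113.
7.812·Km + 45.7 = 1.239·Km + 140, so (7.812 − 1.239)·Km = 140 − 45.7.
Km = 94.30/6.573 = 14.3 μM; then Vmax = 45.7(14.3+5.85)/5.85 = 158 μmol·min⁻¹.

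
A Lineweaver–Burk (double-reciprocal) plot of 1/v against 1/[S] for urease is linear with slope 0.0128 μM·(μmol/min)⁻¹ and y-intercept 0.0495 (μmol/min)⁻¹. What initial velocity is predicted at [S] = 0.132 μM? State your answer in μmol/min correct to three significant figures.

6.83 μmol/min

The y-intercept is 1/Vmax, so Vmax = 1/0.0495 = 20.2 μmol/min.
The slope is Km/Vmax, so Km = 0.0128 × 20.2 = 0.259 μM.
Then v = 20.2 × 0.132/(0.259 + 0.132) = 6.83 μmol/min.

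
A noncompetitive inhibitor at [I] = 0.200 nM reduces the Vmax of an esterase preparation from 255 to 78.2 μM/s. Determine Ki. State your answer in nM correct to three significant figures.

0.0885 nM

Noncompetitive: Vmax,app = Vmax/α with α = 1 + [I]/Ki.
α = Vmax/Vmax,app = 255/78.2 = 3.261.
Ki = [I]/(α − 1) = 0.200/2.261 = 0.0885 nM.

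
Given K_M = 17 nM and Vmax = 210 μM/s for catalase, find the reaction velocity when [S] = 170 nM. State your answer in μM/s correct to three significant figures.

191 μM/s

v = Vmax·[S]/(Km + [S]) = 210 × 170 / (17 + 170)
  = 35700 / 187.0 = 191 μM/s.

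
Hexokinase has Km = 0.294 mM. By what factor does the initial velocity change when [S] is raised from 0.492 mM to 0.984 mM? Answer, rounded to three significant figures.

1.23

The fractional saturations are [S]/(Km+[S]) = 0.492/0.7860 = 0.6260 and 0.984/1.278 = 0.7700.
v₂/v₁ is just their ratio: 0.7700/0.6260 = 1.23.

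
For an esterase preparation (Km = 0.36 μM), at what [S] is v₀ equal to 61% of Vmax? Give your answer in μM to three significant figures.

0.563 μM

v/Vmax = [S]/(Km+[S]) = 0.61, so [S] = Km·0.61/(1 − 0.61) = 0.36 × 1.564.
[S] = 0.563 μM.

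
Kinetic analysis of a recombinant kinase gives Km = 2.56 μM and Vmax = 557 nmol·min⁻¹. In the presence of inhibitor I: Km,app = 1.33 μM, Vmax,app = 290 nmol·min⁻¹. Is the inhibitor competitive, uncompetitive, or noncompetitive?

uncompetitive

Both Km and Vmax decrease by the same factor (~1.92-fold) — characteristic of uncompetitive inhibition.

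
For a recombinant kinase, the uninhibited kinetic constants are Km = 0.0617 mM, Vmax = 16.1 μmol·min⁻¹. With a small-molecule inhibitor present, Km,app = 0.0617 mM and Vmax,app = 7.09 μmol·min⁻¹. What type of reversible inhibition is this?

noncompetitive

Vmax decreases (16.1 → 7.09 μmol·min⁻¹) while Km is unchanged — pure noncompetitive inhibition.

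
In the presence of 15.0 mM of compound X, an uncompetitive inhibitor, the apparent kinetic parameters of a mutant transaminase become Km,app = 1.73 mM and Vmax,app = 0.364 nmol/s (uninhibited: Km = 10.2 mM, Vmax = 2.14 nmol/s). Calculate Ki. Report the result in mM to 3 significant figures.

Uncompetitive: Vmax,app = Vmax/α (and Km,app = Km/α) with α = 1 + [I]/Ki.
α = Vmax/Vmax,app = 2.14/0.364 = 5.879.
Since α = 1 + [I]/Ki, [I]/Ki = 5.879 − 1 = 4.879 and Ki = 15.0/4.879 = 3.07 mM.

3.07 mM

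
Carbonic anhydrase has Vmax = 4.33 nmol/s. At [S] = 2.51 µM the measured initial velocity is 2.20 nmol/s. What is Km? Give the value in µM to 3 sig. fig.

2.43 µM

v/Vmax = 2.20/4.33 = 0.5081 = [S]/(Km+[S]).
So Km + [S] = [S]/0.5081 = 4.940 µM, giving Km = 4.940 − 2.51 = 2.43 µM.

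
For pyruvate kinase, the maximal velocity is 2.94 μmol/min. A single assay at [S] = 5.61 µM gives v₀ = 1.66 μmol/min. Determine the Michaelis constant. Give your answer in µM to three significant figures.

4.33 µM

v/Vmax = 1.66/2.94 = 0.5646 = [S]/(Km+[S]).
So Km + [S] = [S]/0.5646 = 9.936 µM, giving Km = 9.936 − 5.61 = 4.33 µM.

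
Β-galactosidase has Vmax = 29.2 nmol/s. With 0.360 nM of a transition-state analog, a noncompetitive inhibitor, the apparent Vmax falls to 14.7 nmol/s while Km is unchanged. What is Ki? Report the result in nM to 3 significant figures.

0.365 nM

Noncompetitive: Vmax,app = Vmax/α with α = 1 + [I]/Ki.
α = Vmax/Vmax,app = 29.2/14.7 = 1.986.
Since α = 1 + [I]/Ki, [I]/Ki = 1.986 − 1 = 0.9864 and Ki = 0.360/0.9864 = 0.365 nM.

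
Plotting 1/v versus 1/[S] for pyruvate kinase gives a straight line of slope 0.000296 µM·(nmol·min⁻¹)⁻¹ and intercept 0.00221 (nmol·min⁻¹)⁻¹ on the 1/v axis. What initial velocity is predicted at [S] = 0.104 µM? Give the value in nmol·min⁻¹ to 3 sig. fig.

The y-intercept is 1/Vmax, so Vmax = 1/0.00221 = 452 nmol·min⁻¹.
The slope is Km/Vmax, so Km = 0.000296 × 452 = 0.134 µM.
Then v = 452 × 0.104/(0.134 + 0.104) = 198 nmol·min⁻¹.

198 nmol·min⁻¹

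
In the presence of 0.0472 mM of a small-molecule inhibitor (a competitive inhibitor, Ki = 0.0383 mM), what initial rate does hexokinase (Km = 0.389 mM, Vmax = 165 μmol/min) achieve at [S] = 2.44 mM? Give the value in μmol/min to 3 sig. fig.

122 μmol/min

With α = 1 + [I]/Ki = 1 + 0.0472/0.0383 = 2.232, the competitive rate law is v = Vmax[S] / (αKm + [S]).
v = 165×2.44 / (2.232×0.389 + 2.44) = 402.6/3.308 = 122 μmol/min.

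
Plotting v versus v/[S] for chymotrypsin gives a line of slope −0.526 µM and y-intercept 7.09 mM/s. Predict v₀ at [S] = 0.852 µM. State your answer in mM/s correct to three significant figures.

4.38 mM/s

In the Eadie–Hofstee form v = Vmax − Km·(v/[S]), the slope is −Km and the intercept is Vmax, so Km = 0.526 µM and Vmax = 7.09 mM/s.
v = 7.09 × 0.852/(0.526 + 0.852) = 4.38 mM/s.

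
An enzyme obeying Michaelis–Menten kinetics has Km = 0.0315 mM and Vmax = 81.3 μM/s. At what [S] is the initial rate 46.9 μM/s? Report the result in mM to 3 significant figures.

The required fractional saturation is v/Vmax = 46.9/81.3 = 0.5769.
Then [S]/(Km+[S]) = 0.5769 ⇒ [S] = 0.0315 × 0.5769/(1 − 0.5769) = 0.0429 mM.

0.0429 mM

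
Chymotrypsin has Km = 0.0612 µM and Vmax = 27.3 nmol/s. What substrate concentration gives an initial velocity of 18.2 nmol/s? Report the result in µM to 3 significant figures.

0.122 µM

Rearranging v = Vmax[S]/(Km+[S]) gives [S] = Km·v/(Vmax − v).
[S] = 0.0612 × 18.2 / (27.3 − 18.2) = 1.114/9.100 = 0.122 µM.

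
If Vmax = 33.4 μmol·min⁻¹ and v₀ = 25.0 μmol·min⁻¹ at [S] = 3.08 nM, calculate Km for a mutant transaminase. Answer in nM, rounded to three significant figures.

1.03 nM

v/Vmax = 25.0/33.4 = 0.7485 = [S]/(Km+[S]).
So Km + [S] = [S]/0.7485 = 4.115 nM, giving Km = 4.115 − 3.08 = 1.03 nM.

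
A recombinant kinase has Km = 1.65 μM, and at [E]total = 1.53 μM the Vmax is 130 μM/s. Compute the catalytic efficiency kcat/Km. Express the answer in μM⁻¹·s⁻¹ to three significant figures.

kcat = Vmax/[E]total = 130/1.53 = 85.0 s⁻¹.
kcat/Km = 85.0/1.65 = 51.5 μM⁻¹·s⁻¹.

51.5 μM⁻¹·s⁻¹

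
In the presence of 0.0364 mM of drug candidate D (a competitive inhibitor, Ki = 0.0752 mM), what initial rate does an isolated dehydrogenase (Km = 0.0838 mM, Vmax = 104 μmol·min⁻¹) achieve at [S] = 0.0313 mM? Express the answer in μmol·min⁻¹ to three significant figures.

20.9 μmol·min⁻¹

With α = 1 + [I]/Ki = 1 + 0.0364/0.0752 = 1.484, the competitive rate law is v = Vmax[S] / (αKm + [S]).
v = 104×0.0313 / (1.484×0.0838 + 0.0313) = 3.255/0.1557 = 20.9 μmol·min⁻¹.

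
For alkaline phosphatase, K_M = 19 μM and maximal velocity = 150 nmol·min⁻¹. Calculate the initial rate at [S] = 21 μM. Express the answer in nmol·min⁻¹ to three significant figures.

v = Vmax·[S]/(Km + [S]) = 150 × 21 / (19 + 21)
  = 3150 / 40.00 = 78.8 nmol·min⁻¹.

78.8 nmol·min⁻¹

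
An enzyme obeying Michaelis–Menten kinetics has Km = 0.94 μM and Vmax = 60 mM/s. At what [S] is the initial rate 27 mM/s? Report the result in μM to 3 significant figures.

0.769 μM

The required fractional saturation is v/Vmax = 27/60 = 0.4500.
Then [S]/(Km+[S]) = 0.4500 ⇒ [S] = 0.94 × 0.4500/(1 − 0.4500) = 0.769 μM.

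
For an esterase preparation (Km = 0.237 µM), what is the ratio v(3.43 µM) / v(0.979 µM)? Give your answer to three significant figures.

1.16

The fractional saturations are [S]/(Km+[S]) = 0.979/1.216 = 0.8051 and 3.43/3.667 = 0.9354.
v₂/v₁ is just their ratio: 0.9354/0.8051 = 1.16.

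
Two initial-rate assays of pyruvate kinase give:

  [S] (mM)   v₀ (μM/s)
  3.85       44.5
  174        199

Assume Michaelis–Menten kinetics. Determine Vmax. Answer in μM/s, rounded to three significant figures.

216 μM/s

In reciprocal form, 1/v = (Km/Vmax)·(1/[S]) + 1/Vmax. The two points give (1/[S], 1/v) = (0.2597, 0.02247) and (0.005747, 0.005025).
Slope = (0.02247 − 0.005025)/(0.2597 − 0.005747) = 0.06869; intercept = 0.02247 − 0.06869×0.2597 = 0.004630.
Vmax = 1/intercept = 216 μM/s; Km = slope × Vmax = 0.06869 × 216 = 14.8 mM.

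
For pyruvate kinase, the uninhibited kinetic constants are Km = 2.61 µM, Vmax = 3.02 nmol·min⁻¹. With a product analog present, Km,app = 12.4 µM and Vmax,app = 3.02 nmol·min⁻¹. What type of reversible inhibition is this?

competitive

Km increases (2.61 → 12.4 µM) while Vmax is unchanged — the hallmark of competitive inhibition.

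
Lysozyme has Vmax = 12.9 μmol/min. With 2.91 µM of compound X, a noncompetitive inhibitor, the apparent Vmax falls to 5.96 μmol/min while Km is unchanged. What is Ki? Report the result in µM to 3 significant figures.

2.50 µM

Noncompetitive: Vmax,app = Vmax/α with α = 1 + [I]/Ki.
α = Vmax/Vmax,app = 12.9/5.96 = 2.164.
Ki = [I]/(α − 1) = 2.91/1.164 = 2.50 µM.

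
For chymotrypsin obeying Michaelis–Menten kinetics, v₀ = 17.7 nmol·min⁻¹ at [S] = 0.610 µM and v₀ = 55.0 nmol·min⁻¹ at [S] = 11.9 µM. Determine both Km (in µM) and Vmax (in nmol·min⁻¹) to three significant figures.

Km = 1.53 µM; Vmax = 62.1 nmol·min⁻¹

In reciprocal form, 1/v = (Km/Vmax)·(1/[S]) + 1/Vmax. The two points give (1/[S], 1/v) = (1.639, 0.05650) and (0.08403, 0.01818).
Slope = (0.05650 − 0.01818)/(1.639 − 0.08403) = 0.02464; intercept = 0.05650 − 0.02464×1.639 = 0.01611.
Vmax = 1/intercept = 62.1 nmol·min⁻¹; Km = slope × Vmax = 0.02464 × 62.1 = 1.53 µM.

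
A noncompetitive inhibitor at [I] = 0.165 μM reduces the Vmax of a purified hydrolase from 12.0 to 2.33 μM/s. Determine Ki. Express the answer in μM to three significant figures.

Noncompetitive: Vmax,app = Vmax/α with α = 1 + [I]/Ki.
α = Vmax/Vmax,app = 12.0/2.33 = 5.150.
Since α = 1 + [I]/Ki, [I]/Ki = 5.150 − 1 = 4.150 and Ki = 0.165/4.150 = 0.0398 μM.

0.0398 μM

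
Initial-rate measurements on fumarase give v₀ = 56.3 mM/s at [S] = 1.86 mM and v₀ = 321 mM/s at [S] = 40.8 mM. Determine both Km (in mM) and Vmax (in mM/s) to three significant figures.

Km = 11.8 mM; Vmax = 414 mM/s

In reciprocal form, 1/v = (Km/Vmax)·(1/[S]) + 1/Vmax. The two points give (1/[S], 1/v) = (0.5376, 0.01776) and (0.02451, 0.003115).
Slope = (0.01776 − 0.003115)/(0.5376 − 0.02451) = 0.02854; intercept = 0.01776 − 0.02854×0.5376 = 0.002416.
Vmax = 1/intercept = 414 mM/s; Km = slope × Vmax = 0.02854 × 414 = 11.8 mM.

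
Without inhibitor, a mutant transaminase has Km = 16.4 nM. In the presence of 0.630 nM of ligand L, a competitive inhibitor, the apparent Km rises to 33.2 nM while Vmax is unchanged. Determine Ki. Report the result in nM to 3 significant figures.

0.615 nM

Competitive: Km,app = α·Km with α = 1 + [I]/Ki.
α = Km,app/Km = 33.2/16.4 = 2.024.
Ki = [I]/(α − 1) = 0.630/1.024 = 0.615 nM.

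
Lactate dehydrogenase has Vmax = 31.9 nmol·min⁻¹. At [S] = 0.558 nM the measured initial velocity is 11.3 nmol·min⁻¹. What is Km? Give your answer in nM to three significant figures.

v/Vmax = 11.3/31.9 = 0.3542 = [S]/(Km+[S]).
So Km + [S] = [S]/0.3542 = 1.575 nM, giving Km = 1.575 − 0.558 = 1.02 nM.

1.02 nM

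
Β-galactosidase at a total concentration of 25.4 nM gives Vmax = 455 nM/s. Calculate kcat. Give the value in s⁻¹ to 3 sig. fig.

kcat = Vmax/[E]total = 455 nM/s / 25.4 nM = 17.9 s⁻¹.

17.9 s⁻¹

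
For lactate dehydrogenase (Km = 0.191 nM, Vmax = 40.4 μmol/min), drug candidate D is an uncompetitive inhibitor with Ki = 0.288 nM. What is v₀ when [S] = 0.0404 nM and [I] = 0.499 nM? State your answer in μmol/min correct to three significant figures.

5.42 μmol/min

With α = 1 + [I]/Ki = 1 + 0.499/0.288 = 2.733, the uncompetitive rate law is v = (Vmax/α)·[S] / (Km/α + [S]).
v = (40.4/2.733)×0.0404 / (0.191/2.733 + 0.0404) = 0.5973/0.1103 = 5.42 μmol/min.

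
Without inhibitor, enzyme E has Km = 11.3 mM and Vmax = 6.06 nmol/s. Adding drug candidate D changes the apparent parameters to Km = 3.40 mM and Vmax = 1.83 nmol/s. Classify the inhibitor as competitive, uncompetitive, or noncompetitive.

Both Km and Vmax decrease by the same factor (~3.32-fold) — characteristic of uncompetitive inhibition.

uncompetitive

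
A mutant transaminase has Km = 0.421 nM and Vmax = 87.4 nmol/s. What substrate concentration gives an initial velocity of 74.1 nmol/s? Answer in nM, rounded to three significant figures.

2.35 nM

Rearranging v = Vmax[S]/(Km+[S]) gives [S] = Km·v/(Vmax − v).
[S] = 0.421 × 74.1 / (87.4 − 74.1) = 31.20/13.30 = 2.35 nM.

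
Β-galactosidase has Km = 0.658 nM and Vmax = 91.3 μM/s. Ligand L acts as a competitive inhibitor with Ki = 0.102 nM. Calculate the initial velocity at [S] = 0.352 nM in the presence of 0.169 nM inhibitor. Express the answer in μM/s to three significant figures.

With α = 1 + [I]/Ki = 1 + 0.169/0.102 = 2.657, the competitive rate law is v = Vmax[S] / (αKm + [S]).
v = 91.3×0.352 / (2.657×0.658 + 0.352) = 32.14/2.100 = 15.3 μM/s.

15.3 μM/s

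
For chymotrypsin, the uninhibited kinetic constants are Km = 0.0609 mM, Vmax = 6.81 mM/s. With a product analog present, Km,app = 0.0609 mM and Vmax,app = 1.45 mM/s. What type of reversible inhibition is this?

noncompetitive

Vmax decreases (6.81 → 1.45 mM/s) while Km is unchanged — pure noncompetitive inhibition.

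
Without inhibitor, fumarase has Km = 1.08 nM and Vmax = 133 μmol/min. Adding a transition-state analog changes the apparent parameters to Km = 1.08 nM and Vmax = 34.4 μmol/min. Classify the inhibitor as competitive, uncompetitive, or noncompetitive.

Vmax decreases (133 → 34.4 μmol/min) while Km is unchanged — pure noncompetitive inhibition.

noncompetitive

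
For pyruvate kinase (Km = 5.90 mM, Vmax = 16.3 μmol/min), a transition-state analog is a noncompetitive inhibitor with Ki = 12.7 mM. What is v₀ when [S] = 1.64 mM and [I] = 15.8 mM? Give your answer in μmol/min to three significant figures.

1.58 μmol/min

With α = 1 + [I]/Ki = 1 + 15.8/12.7 = 2.244, the noncompetitive rate law is v = (Vmax/α)·[S] / (Km + [S]).
v = (16.3/2.244)×1.64 / (5.90 + 1.64) = 11.91/7.540 = 1.58 μmol/min.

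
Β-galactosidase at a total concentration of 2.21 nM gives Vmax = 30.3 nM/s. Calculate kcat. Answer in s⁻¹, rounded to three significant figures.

13.7 s⁻¹

kcat = Vmax/[E]total = 30.3 nM/s / 2.21 nM = 13.7 s⁻¹.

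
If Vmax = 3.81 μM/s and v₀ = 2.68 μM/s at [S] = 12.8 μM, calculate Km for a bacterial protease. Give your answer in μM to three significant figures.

From v = Vmax[S]/(Km+[S]), Km = [S](Vmax − v)/v.
Km = 12.8 × (3.81 − 2.68) / 2.68 = 14.46/2.68 = 5.40 μM.

5.40 μM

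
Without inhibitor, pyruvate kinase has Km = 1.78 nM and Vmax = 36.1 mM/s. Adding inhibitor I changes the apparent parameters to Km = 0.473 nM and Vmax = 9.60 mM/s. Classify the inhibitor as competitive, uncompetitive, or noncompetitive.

Both Km and Vmax decrease by the same factor (~3.76-fold) — characteristic of uncompetitive inhibition.

uncompetitive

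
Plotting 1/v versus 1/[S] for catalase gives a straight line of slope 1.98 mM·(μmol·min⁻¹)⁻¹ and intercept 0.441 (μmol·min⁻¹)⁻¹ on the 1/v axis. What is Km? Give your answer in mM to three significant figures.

4.49 mM

y-intercept = 1/Vmax ⇒ Vmax = 2.27 μmol·min⁻¹; slope = Km/Vmax ⇒ Km = slope × Vmax.
Km = 1.98 × 2.27 = 4.49 mM.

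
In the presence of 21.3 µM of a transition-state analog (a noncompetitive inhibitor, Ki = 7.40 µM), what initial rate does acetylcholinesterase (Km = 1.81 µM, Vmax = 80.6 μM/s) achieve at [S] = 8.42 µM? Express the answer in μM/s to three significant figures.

17.1 μM/s

With α = 1 + [I]/Ki = 1 + 21.3/7.40 = 3.878, the noncompetitive rate law is v = (Vmax/α)·[S] / (Km + [S]).
v = (80.6/3.878)×8.42 / (1.81 + 8.42) = 175.0/10.23 = 17.1 μM/s.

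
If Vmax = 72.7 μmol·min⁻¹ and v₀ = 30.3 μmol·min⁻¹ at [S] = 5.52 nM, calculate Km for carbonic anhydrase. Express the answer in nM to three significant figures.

From v = Vmax[S]/(Km+[S]), Km = [S](Vmax − v)/v.
Km = 5.52 × (72.7 − 30.3) / 30.3 = 234.0/30.3 = 7.72 nM.

7.72 nM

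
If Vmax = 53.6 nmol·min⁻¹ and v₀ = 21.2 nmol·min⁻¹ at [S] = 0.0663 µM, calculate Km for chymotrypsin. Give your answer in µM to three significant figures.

From v = Vmax[S]/(Km+[S]), Km = [S](Vmax − v)/v.
Km = 0.0663 × (53.6 − 21.2) / 21.2 = 2.148/21.2 = 0.101 µM.

0.101 µM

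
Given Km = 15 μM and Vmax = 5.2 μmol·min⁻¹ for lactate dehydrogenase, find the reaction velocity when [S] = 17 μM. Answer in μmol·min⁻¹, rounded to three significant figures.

v = Vmax·[S]/(Km + [S]) = 5.2 × 17 / (15 + 17)
  = 88.40 / 32.00 = 2.76 μmol·min⁻¹.

2.76 μmol·min⁻¹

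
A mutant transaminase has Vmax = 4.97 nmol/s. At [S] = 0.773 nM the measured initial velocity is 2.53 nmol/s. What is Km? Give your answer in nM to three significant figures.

From v = Vmax[S]/(Km+[S]), Km = [S](Vmax − v)/v.
Km = 0.773 × (4.97 − 2.53) / 2.53 = 1.886/2.53 = 0.746 nM.

0.746 nM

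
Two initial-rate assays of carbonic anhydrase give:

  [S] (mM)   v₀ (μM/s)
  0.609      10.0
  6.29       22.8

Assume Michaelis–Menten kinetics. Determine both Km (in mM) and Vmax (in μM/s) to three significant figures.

Km = 1.00 mM; Vmax = 26.4 μM/s

From v = Vmax[S]/(Km+[S]), each point gives Vmax = v(Km+[S])/[S].
Equating: 10.0(Km+0.609)/0.609 = 22.8(Km+6.29)/6.29.
16.42·Km + 10.0 = 3.625·Km + 22.8, so (16.42 − 3.625)·Km = 22.8 − 10.0.
Km = 12.80/12.80 = 1.00 mM; then Vmax = 10.0(1.00+0.609)/0.609 = 26.4 μM/s.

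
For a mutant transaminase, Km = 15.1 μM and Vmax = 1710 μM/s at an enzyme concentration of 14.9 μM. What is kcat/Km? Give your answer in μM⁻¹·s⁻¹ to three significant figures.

kcat = Vmax/[E]total = 1710/14.9 = 115 s⁻¹.
kcat/Km = 115/15.1 = 7.60 μM⁻¹·s⁻¹.

7.60 μM⁻¹·s⁻¹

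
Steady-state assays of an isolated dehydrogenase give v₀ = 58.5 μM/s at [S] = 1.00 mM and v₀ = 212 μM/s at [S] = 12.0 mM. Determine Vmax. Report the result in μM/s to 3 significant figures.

278 μM/s

From v = Vmax[S]/(Km+[S]), each point gives Vmax = v(Km+[S])/[S].
Equating: 58.5(Km+1.00)/1.00 = 212(Km+12.0)/12.0.
58.50·Km + 58.5 = 17.67·Km + 212, so (58.50 − 17.67)·Km = 212 − 58.5.
Km = 153.5/40.83 = 3.76 mM; then Vmax = 58.5(3.76+1.00)/1.00 = 278 μM/s.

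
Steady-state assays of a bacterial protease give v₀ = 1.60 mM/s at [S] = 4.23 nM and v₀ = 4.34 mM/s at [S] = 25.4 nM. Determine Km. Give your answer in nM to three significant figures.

13.2 nM

In reciprocal form, 1/v = (Km/Vmax)·(1/[S]) + 1/Vmax. The two points give (1/[S], 1/v) = (0.2364, 0.6250) and (0.03937, 0.2304).
Slope = (0.6250 − 0.2304)/(0.2364 − 0.03937) = 2.003; intercept = 0.6250 − 2.003×0.2364 = 0.1516.
Vmax = 1/intercept = 6.60 mM/s; Km = slope × Vmax = 2.003 × 6.60 = 13.2 nM.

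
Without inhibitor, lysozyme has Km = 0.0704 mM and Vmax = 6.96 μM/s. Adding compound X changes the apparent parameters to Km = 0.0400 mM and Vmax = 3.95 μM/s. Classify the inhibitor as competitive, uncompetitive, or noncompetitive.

uncompetitive

Both Km and Vmax decrease by the same factor (~1.76-fold) — characteristic of uncompetitive inhibition.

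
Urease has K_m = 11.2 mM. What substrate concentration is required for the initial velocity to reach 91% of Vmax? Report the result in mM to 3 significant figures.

v/Vmax = [S]/(Km+[S]) = 0.91, so [S] = Km·0.91/(1 − 0.91) = 11.2 × 10.11.
[S] = 113 mM.

113 mM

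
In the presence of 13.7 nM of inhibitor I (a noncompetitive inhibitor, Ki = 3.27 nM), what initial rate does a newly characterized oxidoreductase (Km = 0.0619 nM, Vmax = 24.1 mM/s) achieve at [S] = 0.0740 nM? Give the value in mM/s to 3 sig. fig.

α = 1 + [I]/Ki = 1 + 13.7/3.27 = 5.190.
For a noncompetitive inhibitor, Vmax is reduced to Vmax/α while Km is unchanged: Km,app = 0.0619 nM, Vmax,app = 4.64 mM/s.
v = Vmax,app·[S]/(Km,app + [S]) = 4.64 × 0.0740/(0.0619 + 0.0740) = 2.53 mM/s.

2.53 mM/s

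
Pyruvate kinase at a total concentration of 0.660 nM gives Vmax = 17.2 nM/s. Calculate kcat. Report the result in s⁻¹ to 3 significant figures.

26.1 s⁻¹

kcat = Vmax/[E]total = 17.2 nM/s / 0.660 nM = 26.1 s⁻¹.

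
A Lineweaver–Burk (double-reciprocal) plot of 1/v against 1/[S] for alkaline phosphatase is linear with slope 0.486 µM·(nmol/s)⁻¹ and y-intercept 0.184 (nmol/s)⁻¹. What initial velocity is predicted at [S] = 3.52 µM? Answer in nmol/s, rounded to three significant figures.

3.10 nmol/s

The y-intercept is 1/Vmax, so Vmax = 1/0.184 = 5.43 nmol/s.
The slope is Km/Vmax, so Km = 0.486 × 5.43 = 2.64 µM.
Then v = 5.43 × 3.52/(2.64 + 3.52) = 3.10 nmol/s.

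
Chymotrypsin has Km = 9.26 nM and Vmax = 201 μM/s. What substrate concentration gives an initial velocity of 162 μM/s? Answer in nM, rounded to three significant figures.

The required fractional saturation is v/Vmax = 162/201 = 0.8060.
Then [S]/(Km+[S]) = 0.8060 ⇒ [S] = 9.26 × 0.8060/(1 − 0.8060) = 38.5 nM.

38.5 nM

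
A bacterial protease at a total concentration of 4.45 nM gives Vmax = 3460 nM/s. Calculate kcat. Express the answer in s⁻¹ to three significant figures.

778 s⁻¹

kcat = Vmax/[E]total = 3460 nM/s / 4.45 nM = 778 s⁻¹.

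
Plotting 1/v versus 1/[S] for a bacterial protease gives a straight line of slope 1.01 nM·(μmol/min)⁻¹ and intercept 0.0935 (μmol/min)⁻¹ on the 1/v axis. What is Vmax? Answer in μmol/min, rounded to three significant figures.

The y-intercept of a Lineweaver–Burk plot equals 1/Vmax, so Vmax = 1/0.0935 = 10.7 μmol/min.

10.7 μmol/min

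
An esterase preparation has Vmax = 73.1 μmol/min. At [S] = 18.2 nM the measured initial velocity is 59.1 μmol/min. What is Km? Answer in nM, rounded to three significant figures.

From v = Vmax[S]/(Km+[S]), Km = [S](Vmax − v)/v.
Km = 18.2 × (73.1 − 59.1) / 59.1 = 254.8/59.1 = 4.31 nM.

4.31 nM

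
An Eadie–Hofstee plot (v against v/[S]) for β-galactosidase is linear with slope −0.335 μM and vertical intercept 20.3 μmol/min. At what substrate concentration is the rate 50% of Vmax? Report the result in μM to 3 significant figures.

0.335 μM

The Eadie–Hofstee slope gives Km = 0.335 μM (slope = −Km).
v/Vmax = [S]/(Km+[S]) = 0.5 ⇒ [S] = Km·0.5/(1−0.5) = 0.335 × 1.000 = 0.335 μM.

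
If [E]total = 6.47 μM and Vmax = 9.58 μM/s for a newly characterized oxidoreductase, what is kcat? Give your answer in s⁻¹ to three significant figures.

1.48 s⁻¹

kcat = Vmax/[E]total = 9.58 μM/s / 6.47 μM = 1.48 s⁻¹.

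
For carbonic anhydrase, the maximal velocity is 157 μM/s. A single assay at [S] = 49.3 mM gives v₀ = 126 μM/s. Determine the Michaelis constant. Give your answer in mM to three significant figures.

12.1 mM

v/Vmax = 126/157 = 0.8025 = [S]/(Km+[S]).
So Km + [S] = [S]/0.8025 = 61.43 mM, giving Km = 61.43 − 49.3 = 12.1 mM.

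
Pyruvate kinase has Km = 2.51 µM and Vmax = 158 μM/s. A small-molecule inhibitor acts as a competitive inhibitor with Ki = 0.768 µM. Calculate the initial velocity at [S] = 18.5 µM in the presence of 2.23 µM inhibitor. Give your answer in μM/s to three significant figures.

103 μM/s

α = 1 + [I]/Ki = 1 + 2.23/0.768 = 3.904.
For a competitive inhibitor, Vmax is unchanged and the apparent Km becomes α·Km: Km,app = 9.80 µM, Vmax,app = 158 μM/s.
v = Vmax,app·[S]/(Km,app + [S]) = 158 × 18.5/(9.80 + 18.5) = 103 μM/s.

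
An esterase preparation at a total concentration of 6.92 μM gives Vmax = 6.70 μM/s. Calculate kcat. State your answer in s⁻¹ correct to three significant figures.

0.968 s⁻¹

kcat = Vmax/[E]total = 6.70 μM/s / 6.92 μM = 0.968 s⁻¹.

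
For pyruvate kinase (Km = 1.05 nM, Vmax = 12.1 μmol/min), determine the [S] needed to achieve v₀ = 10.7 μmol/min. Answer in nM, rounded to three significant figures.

Rearranging v = Vmax[S]/(Km+[S]) gives [S] = Km·v/(Vmax − v).
[S] = 1.05 × 10.7 / (12.1 − 10.7) = 11.24/1.400 = 8.02 nM.

8.02 nM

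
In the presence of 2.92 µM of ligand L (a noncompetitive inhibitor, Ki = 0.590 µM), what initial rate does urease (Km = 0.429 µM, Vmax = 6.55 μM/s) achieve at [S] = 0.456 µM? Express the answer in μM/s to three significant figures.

With α = 1 + [I]/Ki = 1 + 2.92/0.590 = 5.949, the noncompetitive rate law is v = (Vmax/α)·[S] / (Km + [S]).
v = (6.55/5.949)×0.456 / (0.429 + 0.456) = 0.5021/0.8850 = 0.567 μM/s.

0.567 μM/s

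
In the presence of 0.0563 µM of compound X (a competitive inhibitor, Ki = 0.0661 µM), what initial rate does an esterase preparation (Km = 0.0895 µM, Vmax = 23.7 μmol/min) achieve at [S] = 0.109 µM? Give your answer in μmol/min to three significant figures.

α = 1 + [I]/Ki = 1 + 0.0563/0.0661 = 1.852.
For a competitive inhibitor, Vmax is unchanged and the apparent Km becomes α·Km: Km,app = 0.166 µM, Vmax,app = 23.7 μmol/min.
v = Vmax,app·[S]/(Km,app + [S]) = 23.7 × 0.109/(0.166 + 0.109) = 9.40 μmol/min.

9.40 μmol/min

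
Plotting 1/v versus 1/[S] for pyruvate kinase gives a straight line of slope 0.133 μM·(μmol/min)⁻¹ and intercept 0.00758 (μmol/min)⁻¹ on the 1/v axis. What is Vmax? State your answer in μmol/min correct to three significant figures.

132 μmol/min

The y-intercept of a Lineweaver–Burk plot equals 1/Vmax, so Vmax = 1/0.00758 = 132 μmol/min.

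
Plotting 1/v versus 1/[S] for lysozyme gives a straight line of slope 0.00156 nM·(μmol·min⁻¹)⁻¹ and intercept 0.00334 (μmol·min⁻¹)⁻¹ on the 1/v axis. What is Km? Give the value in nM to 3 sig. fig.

y-intercept = 1/Vmax ⇒ Vmax = 299 μmol·min⁻¹; slope = Km/Vmax ⇒ Km = slope × Vmax.
Km = 0.00156 × 299 = 0.467 nM.

0.467 nM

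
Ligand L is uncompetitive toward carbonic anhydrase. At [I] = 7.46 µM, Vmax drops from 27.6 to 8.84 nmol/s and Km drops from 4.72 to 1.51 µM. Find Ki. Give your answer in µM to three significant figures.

Uncompetitive: Vmax,app = Vmax/α (and Km,app = Km/α) with α = 1 + [I]/Ki.
α = Vmax/Vmax,app = 27.6/8.84 = 3.122.
Ki = [I]/(α − 1) = 7.46/2.122 = 3.52 µM.

3.52 µM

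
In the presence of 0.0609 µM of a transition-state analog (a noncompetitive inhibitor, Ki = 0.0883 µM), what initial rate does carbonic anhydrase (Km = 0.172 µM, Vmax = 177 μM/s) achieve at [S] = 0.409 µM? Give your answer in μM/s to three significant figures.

73.7 μM/s

α = 1 + [I]/Ki = 1 + 0.0609/0.0883 = 1.690.
For a noncompetitive inhibitor, Vmax is reduced to Vmax/α while Km is unchanged: Km,app = 0.172 µM, Vmax,app = 105 μM/s.
v = Vmax,app·[S]/(Km,app + [S]) = 105 × 0.409/(0.172 + 0.409) = 73.7 μM/s.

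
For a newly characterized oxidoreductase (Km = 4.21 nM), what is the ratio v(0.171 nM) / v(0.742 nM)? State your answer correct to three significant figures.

The fractional saturations are [S]/(Km+[S]) = 0.742/4.952 = 0.1498 and 0.171/4.381 = 0.03903.
v₂/v₁ is just their ratio: 0.03903/0.1498 = 0.260.

0.260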